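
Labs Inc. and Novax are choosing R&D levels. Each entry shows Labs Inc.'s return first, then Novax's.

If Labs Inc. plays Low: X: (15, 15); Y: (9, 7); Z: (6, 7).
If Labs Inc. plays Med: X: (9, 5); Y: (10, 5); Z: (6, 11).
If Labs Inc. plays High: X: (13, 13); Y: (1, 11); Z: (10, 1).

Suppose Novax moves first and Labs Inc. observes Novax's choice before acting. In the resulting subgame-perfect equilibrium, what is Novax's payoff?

15

Work backward from Labs Inc.'s decision.
- X: BR = Low, leader payoff 15.
- Y: BR = Med, leader payoff 5.
- Z: BR = High, leader payoff 1.
Maximizing over 15, 5, 1, Novax chooses X. Subgame-perfect outcome: (Low, X) with payoffs (15, 15).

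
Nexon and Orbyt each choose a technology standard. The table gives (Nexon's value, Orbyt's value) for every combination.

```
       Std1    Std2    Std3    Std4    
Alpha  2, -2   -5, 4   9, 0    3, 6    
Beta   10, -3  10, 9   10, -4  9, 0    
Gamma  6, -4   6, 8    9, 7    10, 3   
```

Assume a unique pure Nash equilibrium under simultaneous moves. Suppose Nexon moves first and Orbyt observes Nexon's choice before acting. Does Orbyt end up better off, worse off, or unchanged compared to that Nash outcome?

unchanged

Orbyt best-responds to each possible Nexon move:
- Alpha: Orbyt compares -2, 4, 0, 6 and picks Std4; Nexon would get 3.
- Beta: Orbyt compares -3, 9, -4, 0 and picks Std2; Nexon would get 10.
- Gamma: Orbyt compares -4, 8, 7, 3 and picks Std2; Nexon would get 6.
Nexon's induced payoffs are 3, 10, 6, so Nexon commits to Beta. Subgame-perfect outcome: (Beta, Std2) with payoffs (10, 9).
Now find the simultaneous Nash equilibrium.
Nexon's best replies: Std1→Beta; Std2→Beta; Std3→Beta; Std4→Gamma.
Orbyt's best replies: Alpha→Std4; Beta→Std2; Gamma→Std2.
Only (Beta, Std2) has each player best-responding; Nash payoffs (10, 9).
Orbyt earns 9 sequentially versus 9 at the Nash outcome: unchanged.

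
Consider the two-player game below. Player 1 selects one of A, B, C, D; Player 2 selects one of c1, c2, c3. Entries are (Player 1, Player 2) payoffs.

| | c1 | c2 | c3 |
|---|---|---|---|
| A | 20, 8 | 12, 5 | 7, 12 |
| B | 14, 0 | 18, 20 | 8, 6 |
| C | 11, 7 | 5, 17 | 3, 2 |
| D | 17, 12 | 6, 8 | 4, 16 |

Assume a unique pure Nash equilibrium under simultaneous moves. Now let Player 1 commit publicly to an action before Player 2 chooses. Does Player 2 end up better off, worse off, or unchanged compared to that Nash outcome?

unchanged

Player 2 best-responds to each possible Player 1 move:
- A → Player 2 plays c3 (best of 8, 5, 12); Player 1 gets 7.
- B → Player 2 plays c2 (best of 0, 20, 6); Player 1 gets 18.
- C → Player 2 plays c2 (best of 7, 17, 2); Player 1 gets 5.
- D → Player 2 plays c3 (best of 12, 8, 16); Player 1 gets 4.
Maximizing over 7, 18, 5, 4, Player 1 chooses B. Subgame-perfect outcome: (B, c2) with payoffs (18, 20).
Now find the simultaneous Nash equilibrium.
Player 1's best replies: c1→A; c2→B; c3→B.
Player 2's best replies: A→c3; B→c2; C→c2; D→c3.
Only (B, c2) has each player best-responding; Nash payoffs (18, 20).
Player 2 earns 20 sequentially versus 20 at the Nash outcome: unchanged.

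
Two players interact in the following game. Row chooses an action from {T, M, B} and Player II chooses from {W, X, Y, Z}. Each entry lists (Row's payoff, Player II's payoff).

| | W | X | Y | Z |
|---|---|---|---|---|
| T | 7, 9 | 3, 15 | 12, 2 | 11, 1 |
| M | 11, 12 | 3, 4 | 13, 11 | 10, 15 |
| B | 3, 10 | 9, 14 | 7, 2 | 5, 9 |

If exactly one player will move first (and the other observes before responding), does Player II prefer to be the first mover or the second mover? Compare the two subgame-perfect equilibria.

second

If Row leads: Player II's best replies are T→X, M→Z, B→X; Row's induced payoffs 3, 10, 9; outcome (M, Z), payoffs (10, 15).
If Player II leads: Row's best replies are W→M, X→B, Y→M, Z→T; Player II's induced payoffs 12, 14, 11, 1; outcome (B, X), payoffs (9, 14).
Player II gets 14 moving first and 15 moving second, so Player II prefers to move second.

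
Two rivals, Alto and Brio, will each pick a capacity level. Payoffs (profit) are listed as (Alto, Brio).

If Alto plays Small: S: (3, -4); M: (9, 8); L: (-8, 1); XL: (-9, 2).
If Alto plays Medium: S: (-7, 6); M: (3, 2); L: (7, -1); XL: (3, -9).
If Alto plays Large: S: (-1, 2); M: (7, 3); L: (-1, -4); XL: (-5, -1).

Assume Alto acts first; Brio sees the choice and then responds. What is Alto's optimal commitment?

Small

Work backward from Brio's decision.
- Small: Brio compares -4, 8, 1, 2 and picks M; Alto would get 9.
- Medium: Brio compares 6, 2, -1, -9 and picks S; Alto would get -7.
- Large: Brio compares 2, 3, -4, -1 and picks M; Alto would get 7.
Alto's induced payoffs are 9, -7, 7, so Alto commits to Small. Subgame-perfect outcome: (Small, M) with payoffs (9, 8).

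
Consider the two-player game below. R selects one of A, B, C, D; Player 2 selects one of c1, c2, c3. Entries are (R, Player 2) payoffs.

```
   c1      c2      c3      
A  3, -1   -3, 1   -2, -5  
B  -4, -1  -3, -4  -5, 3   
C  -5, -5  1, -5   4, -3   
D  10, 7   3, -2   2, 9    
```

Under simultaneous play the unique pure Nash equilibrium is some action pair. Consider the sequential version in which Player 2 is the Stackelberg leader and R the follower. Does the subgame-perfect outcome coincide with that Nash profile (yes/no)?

no

Solve by backward induction (Player 2 leads).
- c1 → R plays D (best of 3, -4, -5, 10); Player 2 gets 7.
- c2 → R plays D (best of -3, -3, 1, 3); Player 2 gets -2.
- c3 → R plays C (best of -2, -5, 4, 2); Player 2 gets -3.
Player 2's induced payoffs are 7, -2, -3, so Player 2 commits to c1. Subgame-perfect outcome: (D, c1) with payoffs (10, 7).
Now find the simultaneous Nash equilibrium.
R's best replies: c1→D; c2→D; c3→C.
Player 2's best replies: A→c2; B→c3; C→c3; D→c3.
Only (C, c3) has each player best-responding; Nash payoffs (4, -3).
Sequential outcome (D, c1) differs from the Nash profile (C, c3).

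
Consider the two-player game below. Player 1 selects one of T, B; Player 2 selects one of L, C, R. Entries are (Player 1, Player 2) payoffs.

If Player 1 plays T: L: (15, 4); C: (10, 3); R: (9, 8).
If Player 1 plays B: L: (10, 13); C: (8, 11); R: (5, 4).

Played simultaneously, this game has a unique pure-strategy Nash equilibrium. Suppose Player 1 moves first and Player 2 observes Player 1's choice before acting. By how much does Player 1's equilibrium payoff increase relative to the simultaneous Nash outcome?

1

Solve by backward induction (Player 1 leads).
- T: BR = R, leader payoff 9.
- B: BR = L, leader payoff 10.
Among 9, 10, the best is 10 at B. Subgame-perfect outcome: (B, L) with payoffs (10, 13).
For the simultaneous game, intersect best replies.
Player 1's best replies: L→T; C→T; R→T.
Player 2's best replies: T→R; B→L.
The unique mutual best reply is (T, R), giving (9, 8).
Player 1's commitment gain: 10 − 9 = 1.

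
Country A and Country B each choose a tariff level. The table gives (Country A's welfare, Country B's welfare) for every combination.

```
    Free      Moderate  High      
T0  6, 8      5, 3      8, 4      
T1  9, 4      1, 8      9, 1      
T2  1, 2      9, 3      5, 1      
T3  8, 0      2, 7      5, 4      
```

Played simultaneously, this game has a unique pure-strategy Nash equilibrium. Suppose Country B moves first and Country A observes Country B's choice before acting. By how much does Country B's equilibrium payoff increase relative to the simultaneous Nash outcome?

1

Work backward from Country A's decision.
- Free → Country A plays T1 (best of 6, 9, 1, 8); Country B gets 4.
- Moderate → Country A plays T2 (best of 5, 1, 9, 2); Country B gets 3.
- High → Country A plays T1 (best of 8, 9, 5, 5); Country B gets 1.
Among 4, 3, 1, the best is 4 at Free. Subgame-perfect outcome: (T1, Free) with payoffs (9, 4).
Now find the simultaneous Nash equilibrium.
Country A's best replies: Free→T1; Moderate→T2; High→T1.
Country B's best replies: T0→Free; T1→Moderate; T2→Moderate; T3→Moderate.
The unique mutual best reply is (T2, Moderate), giving (9, 3).
Country B's commitment gain: 4 − 3 = 1.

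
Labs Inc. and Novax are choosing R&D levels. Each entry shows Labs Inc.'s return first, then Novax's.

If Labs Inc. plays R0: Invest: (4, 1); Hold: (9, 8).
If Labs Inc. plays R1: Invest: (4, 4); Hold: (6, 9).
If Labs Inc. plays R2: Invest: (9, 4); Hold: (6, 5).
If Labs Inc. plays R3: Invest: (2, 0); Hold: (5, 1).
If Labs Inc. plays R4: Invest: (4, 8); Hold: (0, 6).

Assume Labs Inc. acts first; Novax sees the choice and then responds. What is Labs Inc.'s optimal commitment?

R0

Novax best-responds to each possible Labs Inc. move:
- R0: BR = Hold, leader payoff 9.
- R1: BR = Hold, leader payoff 6.
- R2: BR = Hold, leader payoff 6.
- R3: BR = Hold, leader payoff 5.
- R4: BR = Invest, leader payoff 4.
Maximizing over 9, 6, 6, 5, 4, Labs Inc. chooses R0. Subgame-perfect outcome: (R0, Hold) with payoffs (9, 8).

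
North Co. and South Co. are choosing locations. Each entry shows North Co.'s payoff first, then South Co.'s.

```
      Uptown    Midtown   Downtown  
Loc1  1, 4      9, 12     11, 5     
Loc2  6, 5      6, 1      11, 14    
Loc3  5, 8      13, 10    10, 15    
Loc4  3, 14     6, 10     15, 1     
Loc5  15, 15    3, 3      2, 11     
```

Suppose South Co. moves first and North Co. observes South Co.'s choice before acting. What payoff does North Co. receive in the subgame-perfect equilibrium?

15

Solve by backward induction (South Co. leads).
- Uptown: BR = Loc5, leader payoff 15.
- Midtown: BR = Loc3, leader payoff 10.
- Downtown: BR = Loc4, leader payoff 1.
South Co.'s induced payoffs are 15, 10, 1, so South Co. commits to Uptown. Subgame-perfect outcome: (Loc5, Uptown) with payoffs (15, 15).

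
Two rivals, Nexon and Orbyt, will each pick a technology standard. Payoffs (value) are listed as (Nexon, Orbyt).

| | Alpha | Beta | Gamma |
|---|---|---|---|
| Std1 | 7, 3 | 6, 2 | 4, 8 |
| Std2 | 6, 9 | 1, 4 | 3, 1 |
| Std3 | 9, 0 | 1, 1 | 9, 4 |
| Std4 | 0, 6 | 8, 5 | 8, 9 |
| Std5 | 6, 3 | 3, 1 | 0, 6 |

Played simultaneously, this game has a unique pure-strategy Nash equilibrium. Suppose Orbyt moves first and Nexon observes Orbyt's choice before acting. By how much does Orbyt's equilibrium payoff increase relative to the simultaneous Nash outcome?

1

Backward induction with Orbyt moving first.
- Alpha: BR = Std3, leader payoff 0.
- Beta: BR = Std4, leader payoff 5.
- Gamma: BR = Std3, leader payoff 4.
Orbyt's induced payoffs are 0, 5, 4, so Orbyt commits to Beta. Subgame-perfect outcome: (Std4, Beta) with payoffs (8, 5).
Under simultaneous play:
Nexon's best replies: Alpha→Std3; Beta→Std4; Gamma→Std3.
Orbyt's best replies: Std1→Gamma; Std2→Alpha; Std3→Gamma; Std4→Gamma; Std5→Gamma.
Only (Std3, Gamma) has each player best-responding; Nash payoffs (9, 4).
Orbyt's commitment gain: 5 − 4 = 1.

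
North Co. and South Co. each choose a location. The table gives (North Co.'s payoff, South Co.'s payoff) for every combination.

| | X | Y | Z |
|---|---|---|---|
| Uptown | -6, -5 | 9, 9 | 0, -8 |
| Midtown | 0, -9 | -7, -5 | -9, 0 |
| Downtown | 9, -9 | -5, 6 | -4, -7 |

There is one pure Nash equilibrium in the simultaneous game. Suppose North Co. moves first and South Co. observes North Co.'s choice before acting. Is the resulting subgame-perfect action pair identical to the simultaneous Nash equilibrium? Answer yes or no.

yes

Work backward from South Co.'s decision.
- Uptown: South Co. compares -5, 9, -8 and picks Y; North Co. would get 9.
- Midtown: South Co. compares -9, -5, 0 and picks Z; North Co. would get -9.
- Downtown: South Co. compares -9, 6, -7 and picks Y; North Co. would get -5.
Among 9, -9, -5, the best is 9 at Uptown. Subgame-perfect outcome: (Uptown, Y) with payoffs (9, 9).
Under simultaneous play:
North Co.'s best replies: X→Downtown; Y→Uptown; Z→Uptown.
South Co.'s best replies: Uptown→Y; Midtown→Z; Downtown→Y.
The unique mutual best reply is (Uptown, Y), giving (9, 9).
Sequential outcome (Uptown, Y) coincides with the Nash profile (Uptown, Y).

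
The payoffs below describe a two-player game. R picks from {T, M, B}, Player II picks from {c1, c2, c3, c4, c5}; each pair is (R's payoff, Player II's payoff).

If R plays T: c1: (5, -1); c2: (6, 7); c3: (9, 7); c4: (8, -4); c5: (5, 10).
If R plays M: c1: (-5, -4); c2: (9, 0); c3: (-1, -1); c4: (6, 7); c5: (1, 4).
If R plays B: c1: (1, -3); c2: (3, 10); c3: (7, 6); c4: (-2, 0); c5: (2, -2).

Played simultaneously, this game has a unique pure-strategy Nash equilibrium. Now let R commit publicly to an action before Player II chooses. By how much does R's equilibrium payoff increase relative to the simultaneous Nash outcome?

Backward induction with R moving first.
- T: Player II compares -1, 7, 7, -4, 10 and picks c5; R would get 5.
- M: Player II compares -4, 0, -1, 7, 4 and picks c4; R would get 6.
- B: Player II compares -3, 10, 6, 0, -2 and picks c2; R would get 3.
Among 5, 6, 3, the best is 6 at M. Subgame-perfect outcome: (M, c4) with payoffs (6, 7).
Now find the simultaneous Nash equilibrium.
R's best replies: c1→T; c2→M; c3→T; c4→T; c5→T.
Player II's best replies: T→c5; M→c4; B→c2.
The unique mutual best reply is (T, c5), giving (5, 10).
R's commitment gain: 6 − 5 = 1.

1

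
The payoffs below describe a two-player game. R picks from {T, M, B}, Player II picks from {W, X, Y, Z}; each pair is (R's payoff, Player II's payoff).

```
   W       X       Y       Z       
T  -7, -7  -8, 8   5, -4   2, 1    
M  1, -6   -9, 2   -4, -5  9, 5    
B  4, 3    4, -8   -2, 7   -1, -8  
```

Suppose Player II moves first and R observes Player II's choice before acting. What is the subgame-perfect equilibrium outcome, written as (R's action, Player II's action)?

(M, Z)

Work backward from R's decision.
- W → R plays B (best of -7, 1, 4); Player II gets 3.
- X → R plays B (best of -8, -9, 4); Player II gets -8.
- Y → R plays T (best of 5, -4, -2); Player II gets -4.
- Z → R plays M (best of 2, 9, -1); Player II gets 5.
Maximizing over 3, -8, -4, 5, Player II chooses Z. Subgame-perfect outcome: (M, Z) with payoffs (9, 5).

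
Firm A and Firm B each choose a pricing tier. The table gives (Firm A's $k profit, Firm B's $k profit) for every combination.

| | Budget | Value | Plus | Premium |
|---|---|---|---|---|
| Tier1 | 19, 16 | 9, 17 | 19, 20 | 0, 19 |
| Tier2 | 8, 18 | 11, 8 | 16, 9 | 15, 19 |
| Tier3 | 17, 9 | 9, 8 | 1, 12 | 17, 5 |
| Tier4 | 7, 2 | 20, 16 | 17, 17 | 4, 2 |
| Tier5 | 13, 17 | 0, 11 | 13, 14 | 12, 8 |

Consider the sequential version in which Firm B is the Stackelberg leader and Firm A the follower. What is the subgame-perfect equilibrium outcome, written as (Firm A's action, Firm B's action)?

Firm A best-responds to each possible Firm B move:
- Budget → Firm A plays Tier1 (best of 19, 8, 17, 7, 13); Firm B gets 16.
- Value → Firm A plays Tier4 (best of 9, 11, 9, 20, 0); Firm B gets 16.
- Plus → Firm A plays Tier1 (best of 19, 16, 1, 17, 13); Firm B gets 20.
- Premium → Firm A plays Tier3 (best of 0, 15, 17, 4, 12); Firm B gets 5.
Maximizing over 16, 16, 20, 5, Firm B chooses Plus. Subgame-perfect outcome: (Tier1, Plus) with payoffs (19, 20).

(Tier1, Plus)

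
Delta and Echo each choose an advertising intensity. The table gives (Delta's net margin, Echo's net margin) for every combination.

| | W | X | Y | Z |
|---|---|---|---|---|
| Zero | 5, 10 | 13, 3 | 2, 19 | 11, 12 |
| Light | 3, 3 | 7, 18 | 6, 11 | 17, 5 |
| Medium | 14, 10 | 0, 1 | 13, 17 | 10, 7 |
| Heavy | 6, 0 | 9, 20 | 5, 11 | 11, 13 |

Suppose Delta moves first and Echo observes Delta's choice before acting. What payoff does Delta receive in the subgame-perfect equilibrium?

Work backward from Echo's decision.
- Zero: BR = Y, leader payoff 2.
- Light: BR = X, leader payoff 7.
- Medium: BR = Y, leader payoff 13.
- Heavy: BR = X, leader payoff 9.
Maximizing over 2, 7, 13, 9, Delta chooses Medium. Subgame-perfect outcome: (Medium, Y) with payoffs (13, 17).

13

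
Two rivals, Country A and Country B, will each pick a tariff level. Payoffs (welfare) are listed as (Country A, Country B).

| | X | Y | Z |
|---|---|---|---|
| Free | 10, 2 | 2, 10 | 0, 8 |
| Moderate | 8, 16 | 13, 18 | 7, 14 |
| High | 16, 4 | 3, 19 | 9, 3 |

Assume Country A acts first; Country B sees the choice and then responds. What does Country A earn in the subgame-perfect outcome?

13

Backward induction with Country A moving first.
- Free → Country B plays Y (best of 2, 10, 8); Country A gets 2.
- Moderate → Country B plays Y (best of 16, 18, 14); Country A gets 13.
- High → Country B plays Y (best of 4, 19, 3); Country A gets 3.
Maximizing over 2, 13, 3, Country A chooses Moderate. Subgame-perfect outcome: (Moderate, Y) with payoffs (13, 18).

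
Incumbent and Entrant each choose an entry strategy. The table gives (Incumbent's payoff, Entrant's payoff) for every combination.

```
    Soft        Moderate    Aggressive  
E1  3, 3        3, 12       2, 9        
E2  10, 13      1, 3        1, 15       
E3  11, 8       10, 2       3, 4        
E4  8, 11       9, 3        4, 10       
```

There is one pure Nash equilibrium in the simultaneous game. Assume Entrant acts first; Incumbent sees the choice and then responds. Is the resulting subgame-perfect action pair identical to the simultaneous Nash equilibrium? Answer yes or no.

Solve by backward induction (Entrant leads).
- Soft → Incumbent plays E3 (best of 3, 10, 11, 8); Entrant gets 8.
- Moderate → Incumbent plays E3 (best of 3, 1, 10, 9); Entrant gets 2.
- Aggressive → Incumbent plays E4 (best of 2, 1, 3, 4); Entrant gets 10.
Among 8, 2, 10, the best is 10 at Aggressive. Subgame-perfect outcome: (E4, Aggressive) with payoffs (4, 10).
Under simultaneous play:
Incumbent's best replies: Soft→E3; Moderate→E3; Aggressive→E4.
Entrant's best replies: E1→Moderate; E2→Aggressive; E3→Soft; E4→Soft.
The unique mutual best reply is (E3, Soft), giving (11, 8).
Sequential outcome (E4, Aggressive) differs from the Nash profile (E3, Soft).

no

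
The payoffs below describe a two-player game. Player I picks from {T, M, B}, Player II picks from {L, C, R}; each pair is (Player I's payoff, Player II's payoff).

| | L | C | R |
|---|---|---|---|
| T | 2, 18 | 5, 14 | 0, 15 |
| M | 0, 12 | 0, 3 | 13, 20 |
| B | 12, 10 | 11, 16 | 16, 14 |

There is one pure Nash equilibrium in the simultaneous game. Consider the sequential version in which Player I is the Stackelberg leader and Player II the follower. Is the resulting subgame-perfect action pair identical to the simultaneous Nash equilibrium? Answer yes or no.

Backward induction with Player I moving first.
- T → Player II plays L (best of 18, 14, 15); Player I gets 2.
- M → Player II plays R (best of 12, 3, 20); Player I gets 13.
- B → Player II plays C (best of 10, 16, 14); Player I gets 11.
Maximizing over 2, 13, 11, Player I chooses M. Subgame-perfect outcome: (M, R) with payoffs (13, 20).
For the simultaneous game, intersect best replies.
Player I's best replies: L→B; C→B; R→B.
Player II's best replies: T→L; M→R; B→C.
The unique mutual best reply is (B, C), giving (11, 16).
Sequential outcome (M, R) differs from the Nash profile (B, C).

no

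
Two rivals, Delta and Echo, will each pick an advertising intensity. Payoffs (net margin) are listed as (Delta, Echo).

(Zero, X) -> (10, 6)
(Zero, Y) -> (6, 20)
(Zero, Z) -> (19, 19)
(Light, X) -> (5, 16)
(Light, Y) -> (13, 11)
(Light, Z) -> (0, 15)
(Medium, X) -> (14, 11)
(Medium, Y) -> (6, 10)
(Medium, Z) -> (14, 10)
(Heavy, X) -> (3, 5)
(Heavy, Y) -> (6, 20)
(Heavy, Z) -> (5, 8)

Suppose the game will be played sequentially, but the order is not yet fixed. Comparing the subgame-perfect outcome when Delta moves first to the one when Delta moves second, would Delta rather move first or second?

If Delta leads: Echo's best replies are Zero→Y, Light→X, Medium→X, Heavy→Y; Delta's induced payoffs 6, 5, 14, 6; outcome (Medium, X), payoffs (14, 11).
If Echo leads: Delta's best replies are X→Medium, Y→Light, Z→Zero; Echo's induced payoffs 11, 11, 19; outcome (Zero, Z), payoffs (19, 19).
Delta gets 14 moving first and 19 moving second, so Delta prefers to move second.

second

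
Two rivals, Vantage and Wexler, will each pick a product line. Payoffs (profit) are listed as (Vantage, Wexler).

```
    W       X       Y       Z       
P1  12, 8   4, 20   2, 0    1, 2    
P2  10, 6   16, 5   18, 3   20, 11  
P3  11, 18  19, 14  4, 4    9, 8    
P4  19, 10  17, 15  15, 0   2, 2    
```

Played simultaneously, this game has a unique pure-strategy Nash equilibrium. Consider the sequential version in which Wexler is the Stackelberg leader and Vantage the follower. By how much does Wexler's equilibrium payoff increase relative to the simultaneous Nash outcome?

Solve by backward induction (Wexler leads).
- W: BR = P4, leader payoff 10.
- X: BR = P3, leader payoff 14.
- Y: BR = P2, leader payoff 3.
- Z: BR = P2, leader payoff 11.
Wexler's induced payoffs are 10, 14, 3, 11, so Wexler commits to X. Subgame-perfect outcome: (P3, X) with payoffs (19, 14).
Now find the simultaneous Nash equilibrium.
Vantage's best replies: W→P4; X→P3; Y→P2; Z→P2.
Wexler's best replies: P1→X; P2→Z; P3→W; P4→X.
The unique mutual best reply is (P2, Z), giving (20, 11).
Wexler's commitment gain: 14 − 11 = 3.

3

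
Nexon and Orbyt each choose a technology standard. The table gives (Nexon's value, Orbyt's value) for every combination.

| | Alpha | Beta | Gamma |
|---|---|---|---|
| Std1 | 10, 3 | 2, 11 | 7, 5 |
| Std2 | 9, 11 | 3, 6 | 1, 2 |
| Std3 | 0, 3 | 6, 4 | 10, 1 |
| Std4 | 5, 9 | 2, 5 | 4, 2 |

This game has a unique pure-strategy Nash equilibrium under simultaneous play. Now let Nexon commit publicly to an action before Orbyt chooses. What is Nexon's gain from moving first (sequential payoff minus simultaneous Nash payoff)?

3

Backward induction with Nexon moving first.
- Std1: BR = Beta, leader payoff 2.
- Std2: BR = Alpha, leader payoff 9.
- Std3: BR = Beta, leader payoff 6.
- Std4: BR = Alpha, leader payoff 5.
Among 2, 9, 6, 5, the best is 9 at Std2. Subgame-perfect outcome: (Std2, Alpha) with payoffs (9, 11).
For the simultaneous game, intersect best replies.
Nexon's best replies: Alpha→Std1; Beta→Std3; Gamma→Std3.
Orbyt's best replies: Std1→Beta; Std2→Alpha; Std3→Beta; Std4→Alpha.
Only (Std3, Beta) has each player best-responding; Nash payoffs (6, 4).
Nexon's commitment gain: 9 − 6 = 3.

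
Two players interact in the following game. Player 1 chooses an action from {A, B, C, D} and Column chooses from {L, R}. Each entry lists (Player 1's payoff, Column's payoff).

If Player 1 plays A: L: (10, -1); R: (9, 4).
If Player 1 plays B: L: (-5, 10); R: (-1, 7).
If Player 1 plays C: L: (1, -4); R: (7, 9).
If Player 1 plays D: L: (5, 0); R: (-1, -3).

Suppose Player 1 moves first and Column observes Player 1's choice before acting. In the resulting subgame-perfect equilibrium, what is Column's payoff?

Column best-responds to each possible Player 1 move:
- A → Column plays R (best of -1, 4); Player 1 gets 9.
- B → Column plays L (best of 10, 7); Player 1 gets -5.
- C → Column plays R (best of -4, 9); Player 1 gets 7.
- D → Column plays L (best of 0, -3); Player 1 gets 5.
Player 1's induced payoffs are 9, -5, 7, 5, so Player 1 commits to A. Subgame-perfect outcome: (A, R) with payoffs (9, 4).

4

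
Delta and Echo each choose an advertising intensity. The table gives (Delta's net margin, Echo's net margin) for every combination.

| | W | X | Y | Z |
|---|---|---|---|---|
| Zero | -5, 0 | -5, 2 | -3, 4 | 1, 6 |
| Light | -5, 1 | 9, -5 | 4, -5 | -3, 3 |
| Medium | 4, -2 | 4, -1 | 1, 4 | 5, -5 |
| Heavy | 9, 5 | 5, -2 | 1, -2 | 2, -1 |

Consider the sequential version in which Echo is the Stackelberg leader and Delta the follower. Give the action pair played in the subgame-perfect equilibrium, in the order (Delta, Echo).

(Heavy, W)

Backward induction with Echo moving first.
- W: BR = Heavy, leader payoff 5.
- X: BR = Light, leader payoff -5.
- Y: BR = Light, leader payoff -5.
- Z: BR = Medium, leader payoff -5.
Among 5, -5, -5, -5, the best is 5 at W. Subgame-perfect outcome: (Heavy, W) with payoffs (9, 5).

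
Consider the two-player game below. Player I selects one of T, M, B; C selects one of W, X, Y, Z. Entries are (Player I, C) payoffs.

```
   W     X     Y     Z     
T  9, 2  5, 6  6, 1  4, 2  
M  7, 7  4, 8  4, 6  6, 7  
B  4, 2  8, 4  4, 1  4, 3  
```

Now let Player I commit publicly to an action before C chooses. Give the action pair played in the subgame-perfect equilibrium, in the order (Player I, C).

(B, X)

Solve by backward induction (Player I leads).
- T: BR = X, leader payoff 5.
- M: BR = X, leader payoff 4.
- B: BR = X, leader payoff 8.
Among 5, 4, 8, the best is 8 at B. Subgame-perfect outcome: (B, X) with payoffs (8, 4).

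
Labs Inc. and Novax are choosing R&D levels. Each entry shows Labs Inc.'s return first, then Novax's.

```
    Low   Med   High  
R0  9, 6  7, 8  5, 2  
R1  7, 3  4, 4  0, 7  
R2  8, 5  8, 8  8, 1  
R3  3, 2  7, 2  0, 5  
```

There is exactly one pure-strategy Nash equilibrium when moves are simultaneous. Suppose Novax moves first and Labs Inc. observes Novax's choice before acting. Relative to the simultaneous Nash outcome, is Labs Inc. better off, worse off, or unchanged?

Solve by backward induction (Novax leads).
- Low: Labs Inc. compares 9, 7, 8, 3 and picks R0; Novax would get 6.
- Med: Labs Inc. compares 7, 4, 8, 7 and picks R2; Novax would get 8.
- High: Labs Inc. compares 5, 0, 8, 0 and picks R2; Novax would get 1.
Among 6, 8, 1, the best is 8 at Med. Subgame-perfect outcome: (R2, Med) with payoffs (8, 8).
Now find the simultaneous Nash equilibrium.
Labs Inc.'s best replies: Low→R0; Med→R2; High→R2.
Novax's best replies: R0→Med; R1→High; R2→Med; R3→High.
Only (R2, Med) has each player best-responding; Nash payoffs (8, 8).
Labs Inc. earns 8 sequentially versus 8 at the Nash outcome: unchanged.

unchanged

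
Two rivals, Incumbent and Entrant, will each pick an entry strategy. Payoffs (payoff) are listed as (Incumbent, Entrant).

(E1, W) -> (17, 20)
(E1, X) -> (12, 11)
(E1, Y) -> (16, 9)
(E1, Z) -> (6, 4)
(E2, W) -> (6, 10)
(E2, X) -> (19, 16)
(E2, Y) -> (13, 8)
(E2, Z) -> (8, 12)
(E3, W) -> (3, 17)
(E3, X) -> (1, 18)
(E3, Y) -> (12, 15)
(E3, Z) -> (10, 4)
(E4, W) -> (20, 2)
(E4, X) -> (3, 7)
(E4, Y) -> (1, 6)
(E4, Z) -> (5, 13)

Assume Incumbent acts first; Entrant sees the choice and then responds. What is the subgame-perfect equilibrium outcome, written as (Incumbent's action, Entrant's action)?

Entrant best-responds to each possible Incumbent move:
- E1 → Entrant plays W (best of 20, 11, 9, 4); Incumbent gets 17.
- E2 → Entrant plays X (best of 10, 16, 8, 12); Incumbent gets 19.
- E3 → Entrant plays X (best of 17, 18, 15, 4); Incumbent gets 1.
- E4 → Entrant plays Z (best of 2, 7, 6, 13); Incumbent gets 5.
Incumbent's induced payoffs are 17, 19, 1, 5, so Incumbent commits to E2. Subgame-perfect outcome: (E2, X) with payoffs (19, 16).

(E2, X)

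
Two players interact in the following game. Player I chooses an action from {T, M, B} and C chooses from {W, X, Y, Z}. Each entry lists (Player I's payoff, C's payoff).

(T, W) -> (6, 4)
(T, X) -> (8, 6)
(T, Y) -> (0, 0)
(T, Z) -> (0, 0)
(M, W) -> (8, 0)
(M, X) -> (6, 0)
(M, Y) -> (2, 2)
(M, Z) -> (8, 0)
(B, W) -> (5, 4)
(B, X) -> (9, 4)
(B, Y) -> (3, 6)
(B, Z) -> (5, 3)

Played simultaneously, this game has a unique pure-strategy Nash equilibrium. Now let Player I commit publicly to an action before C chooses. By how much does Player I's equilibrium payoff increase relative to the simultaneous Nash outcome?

Work backward from C's decision.
- T: BR = X, leader payoff 8.
- M: BR = Y, leader payoff 2.
- B: BR = Y, leader payoff 3.
Among 8, 2, 3, the best is 8 at T. Subgame-perfect outcome: (T, X) with payoffs (8, 6).
Under simultaneous play:
Player I's best replies: W→M; X→B; Y→B; Z→M.
C's best replies: T→X; M→Y; B→Y.
The unique mutual best reply is (B, Y), giving (3, 6).
Player I's commitment gain: 8 − 3 = 5.

5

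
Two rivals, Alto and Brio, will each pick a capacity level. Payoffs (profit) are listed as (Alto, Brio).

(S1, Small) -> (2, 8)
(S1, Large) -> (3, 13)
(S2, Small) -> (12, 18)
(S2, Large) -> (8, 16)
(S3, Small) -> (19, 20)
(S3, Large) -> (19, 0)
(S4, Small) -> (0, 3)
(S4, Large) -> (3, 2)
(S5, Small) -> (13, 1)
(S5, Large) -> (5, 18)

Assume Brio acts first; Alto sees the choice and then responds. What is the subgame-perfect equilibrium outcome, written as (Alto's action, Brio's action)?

Backward induction with Brio moving first.
- Small → Alto plays S3 (best of 2, 12, 19, 0, 13); Brio gets 20.
- Large → Alto plays S3 (best of 3, 8, 19, 3, 5); Brio gets 0.
Brio's induced payoffs are 20, 0, so Brio commits to Small. Subgame-perfect outcome: (S3, Small) with payoffs (19, 20).

(S3, Small)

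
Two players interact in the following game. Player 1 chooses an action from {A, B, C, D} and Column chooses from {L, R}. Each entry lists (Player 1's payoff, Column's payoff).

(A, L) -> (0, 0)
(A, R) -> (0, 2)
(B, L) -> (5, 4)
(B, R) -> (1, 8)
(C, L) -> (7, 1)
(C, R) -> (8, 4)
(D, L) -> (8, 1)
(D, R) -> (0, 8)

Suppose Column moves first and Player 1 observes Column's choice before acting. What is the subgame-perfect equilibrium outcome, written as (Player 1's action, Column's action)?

Solve by backward induction (Column leads).
- L → Player 1 plays D (best of 0, 5, 7, 8); Column gets 1.
- R → Player 1 plays C (best of 0, 1, 8, 0); Column gets 4.
Column's induced payoffs are 1, 4, so Column commits to R. Subgame-perfect outcome: (C, R) with payoffs (8, 4).

(C, R)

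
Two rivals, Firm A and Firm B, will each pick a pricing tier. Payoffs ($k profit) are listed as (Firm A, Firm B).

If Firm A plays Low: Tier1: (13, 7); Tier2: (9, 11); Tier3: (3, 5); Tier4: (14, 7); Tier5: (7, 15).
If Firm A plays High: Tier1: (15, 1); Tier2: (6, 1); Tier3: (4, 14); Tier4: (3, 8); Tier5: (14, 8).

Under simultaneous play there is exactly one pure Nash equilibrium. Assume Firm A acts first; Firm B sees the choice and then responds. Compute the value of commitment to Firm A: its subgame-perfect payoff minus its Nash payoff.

3

Solve by backward induction (Firm A leads).
- Low: Firm B compares 7, 11, 5, 7, 15 and picks Tier5; Firm A would get 7.
- High: Firm B compares 1, 1, 14, 8, 8 and picks Tier3; Firm A would get 4.
Firm A's induced payoffs are 7, 4, so Firm A commits to Low. Subgame-perfect outcome: (Low, Tier5) with payoffs (7, 15).
For the simultaneous game, intersect best replies.
Firm A's best replies: Tier1→High; Tier2→Low; Tier3→High; Tier4→Low; Tier5→High.
Firm B's best replies: Low→Tier5; High→Tier3.
Only (High, Tier3) has each player best-responding; Nash payoffs (4, 14).
Firm A's commitment gain: 7 − 4 = 3.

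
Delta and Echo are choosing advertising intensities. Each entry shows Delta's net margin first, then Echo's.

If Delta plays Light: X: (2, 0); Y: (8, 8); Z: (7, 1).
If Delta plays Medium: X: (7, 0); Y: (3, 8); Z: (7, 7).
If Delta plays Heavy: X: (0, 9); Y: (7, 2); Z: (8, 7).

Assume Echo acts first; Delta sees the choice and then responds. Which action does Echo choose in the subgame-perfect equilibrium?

Y

Solve by backward induction (Echo leads).
- X → Delta plays Medium (best of 2, 7, 0); Echo gets 0.
- Y → Delta plays Light (best of 8, 3, 7); Echo gets 8.
- Z → Delta plays Heavy (best of 7, 7, 8); Echo gets 7.
Echo's induced payoffs are 0, 8, 7, so Echo commits to Y. Subgame-perfect outcome: (Light, Y) with payoffs (8, 8).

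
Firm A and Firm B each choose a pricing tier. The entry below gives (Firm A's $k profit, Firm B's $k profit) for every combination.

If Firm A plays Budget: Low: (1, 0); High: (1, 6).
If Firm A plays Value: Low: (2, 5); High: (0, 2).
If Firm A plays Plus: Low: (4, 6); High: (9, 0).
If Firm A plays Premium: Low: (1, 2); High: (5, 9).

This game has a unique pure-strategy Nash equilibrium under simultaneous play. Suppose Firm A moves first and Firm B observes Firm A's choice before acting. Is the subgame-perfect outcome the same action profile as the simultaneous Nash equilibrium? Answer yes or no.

no

Solve by backward induction (Firm A leads).
- Budget → Firm B plays High (best of 0, 6); Firm A gets 1.
- Value → Firm B plays Low (best of 5, 2); Firm A gets 2.
- Plus → Firm B plays Low (best of 6, 0); Firm A gets 4.
- Premium → Firm B plays High (best of 2, 9); Firm A gets 5.
Maximizing over 1, 2, 4, 5, Firm A chooses Premium. Subgame-perfect outcome: (Premium, High) with payoffs (5, 9).
For the simultaneous game, intersect best replies.
Firm A's best replies: Low→Plus; High→Plus.
Firm B's best replies: Budget→High; Value→Low; Plus→Low; Premium→High.
The unique mutual best reply is (Plus, Low), giving (4, 6).
Sequential outcome (Premium, High) differs from the Nash profile (Plus, Low).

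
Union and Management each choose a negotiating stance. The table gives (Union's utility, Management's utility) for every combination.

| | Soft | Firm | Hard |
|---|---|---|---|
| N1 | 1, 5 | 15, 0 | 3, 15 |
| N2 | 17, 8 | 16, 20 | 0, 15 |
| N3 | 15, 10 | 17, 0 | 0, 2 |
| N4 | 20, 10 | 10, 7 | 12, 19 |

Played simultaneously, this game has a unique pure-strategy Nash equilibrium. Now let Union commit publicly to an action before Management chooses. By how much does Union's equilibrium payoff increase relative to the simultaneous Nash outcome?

Management best-responds to each possible Union move:
- N1: Management compares 5, 0, 15 and picks Hard; Union would get 3.
- N2: Management compares 8, 20, 15 and picks Firm; Union would get 16.
- N3: Management compares 10, 0, 2 and picks Soft; Union would get 15.
- N4: Management compares 10, 7, 19 and picks Hard; Union would get 12.
Among 3, 16, 15, 12, the best is 16 at N2. Subgame-perfect outcome: (N2, Firm) with payoffs (16, 20).
Under simultaneous play:
Union's best replies: Soft→N4; Firm→N3; Hard→N4.
Management's best replies: N1→Hard; N2→Firm; N3→Soft; N4→Hard.
The unique mutual best reply is (N4, Hard), giving (12, 19).
Union's commitment gain: 16 − 12 = 4.

4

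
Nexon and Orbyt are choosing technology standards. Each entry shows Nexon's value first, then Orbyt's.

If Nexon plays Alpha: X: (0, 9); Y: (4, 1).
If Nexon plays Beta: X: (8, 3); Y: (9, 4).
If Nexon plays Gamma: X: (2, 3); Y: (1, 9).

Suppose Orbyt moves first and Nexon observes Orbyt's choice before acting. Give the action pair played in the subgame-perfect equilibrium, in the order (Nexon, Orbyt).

(Beta, Y)

Nexon best-responds to each possible Orbyt move:
- X: Nexon compares 0, 8, 2 and picks Beta; Orbyt would get 3.
- Y: Nexon compares 4, 9, 1 and picks Beta; Orbyt would get 4.
Among 3, 4, the best is 4 at Y. Subgame-perfect outcome: (Beta, Y) with payoffs (9, 4).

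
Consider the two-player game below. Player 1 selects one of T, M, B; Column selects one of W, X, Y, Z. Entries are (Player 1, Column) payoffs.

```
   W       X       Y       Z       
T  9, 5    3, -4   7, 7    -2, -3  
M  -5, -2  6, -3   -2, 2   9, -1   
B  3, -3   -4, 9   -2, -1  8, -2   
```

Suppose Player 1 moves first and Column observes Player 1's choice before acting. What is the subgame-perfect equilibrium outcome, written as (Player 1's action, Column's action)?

Backward induction with Player 1 moving first.
- T: Column compares 5, -4, 7, -3 and picks Y; Player 1 would get 7.
- M: Column compares -2, -3, 2, -1 and picks Y; Player 1 would get -2.
- B: Column compares -3, 9, -1, -2 and picks X; Player 1 would get -4.
Player 1's induced payoffs are 7, -2, -4, so Player 1 commits to T. Subgame-perfect outcome: (T, Y) with payoffs (7, 7).

(T, Y)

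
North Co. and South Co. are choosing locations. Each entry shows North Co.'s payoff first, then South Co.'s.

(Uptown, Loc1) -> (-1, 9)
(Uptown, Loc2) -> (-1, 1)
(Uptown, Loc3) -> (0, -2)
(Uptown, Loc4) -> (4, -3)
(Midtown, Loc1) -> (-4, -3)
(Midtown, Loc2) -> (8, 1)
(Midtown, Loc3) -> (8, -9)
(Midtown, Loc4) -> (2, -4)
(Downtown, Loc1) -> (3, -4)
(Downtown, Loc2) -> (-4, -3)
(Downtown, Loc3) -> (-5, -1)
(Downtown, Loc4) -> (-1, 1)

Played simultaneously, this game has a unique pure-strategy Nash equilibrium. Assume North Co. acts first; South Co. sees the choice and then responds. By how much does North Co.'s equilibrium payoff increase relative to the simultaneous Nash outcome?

0

South Co. best-responds to each possible North Co. move:
- Uptown: South Co. compares 9, 1, -2, -3 and picks Loc1; North Co. would get -1.
- Midtown: South Co. compares -3, 1, -9, -4 and picks Loc2; North Co. would get 8.
- Downtown: South Co. compares -4, -3, -1, 1 and picks Loc4; North Co. would get -1.
Maximizing over -1, 8, -1, North Co. chooses Midtown. Subgame-perfect outcome: (Midtown, Loc2) with payoffs (8, 1).
Now find the simultaneous Nash equilibrium.
North Co.'s best replies: Loc1→Downtown; Loc2→Midtown; Loc3→Midtown; Loc4→Uptown.
South Co.'s best replies: Uptown→Loc1; Midtown→Loc2; Downtown→Loc4.
Only (Midtown, Loc2) has each player best-responding; Nash payoffs (8, 1).
North Co.'s commitment gain: 8 − 8 = 0.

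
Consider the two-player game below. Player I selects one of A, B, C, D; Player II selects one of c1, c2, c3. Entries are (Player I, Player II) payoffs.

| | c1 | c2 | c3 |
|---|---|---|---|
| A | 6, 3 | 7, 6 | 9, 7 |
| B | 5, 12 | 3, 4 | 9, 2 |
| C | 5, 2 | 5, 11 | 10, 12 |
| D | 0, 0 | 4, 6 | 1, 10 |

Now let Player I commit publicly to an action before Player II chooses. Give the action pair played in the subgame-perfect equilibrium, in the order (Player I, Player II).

Player II best-responds to each possible Player I move:
- A: Player II compares 3, 6, 7 and picks c3; Player I would get 9.
- B: Player II compares 12, 4, 2 and picks c1; Player I would get 5.
- C: Player II compares 2, 11, 12 and picks c3; Player I would get 10.
- D: Player II compares 0, 6, 10 and picks c3; Player I would get 1.
Maximizing over 9, 5, 10, 1, Player I chooses C. Subgame-perfect outcome: (C, c3) with payoffs (10, 12).

(C, c3)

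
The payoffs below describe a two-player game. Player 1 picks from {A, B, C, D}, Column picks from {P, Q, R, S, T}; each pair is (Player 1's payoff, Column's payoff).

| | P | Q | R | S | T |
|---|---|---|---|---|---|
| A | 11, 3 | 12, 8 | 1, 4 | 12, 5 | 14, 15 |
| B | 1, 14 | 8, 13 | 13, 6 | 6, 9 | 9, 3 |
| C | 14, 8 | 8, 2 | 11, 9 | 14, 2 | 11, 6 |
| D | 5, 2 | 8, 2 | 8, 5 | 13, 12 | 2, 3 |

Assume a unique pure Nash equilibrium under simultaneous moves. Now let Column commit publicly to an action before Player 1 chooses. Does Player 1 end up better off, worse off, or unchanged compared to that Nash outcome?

unchanged

Backward induction with Column moving first.
- P → Player 1 plays C (best of 11, 1, 14, 5); Column gets 8.
- Q → Player 1 plays A (best of 12, 8, 8, 8); Column gets 8.
- R → Player 1 plays B (best of 1, 13, 11, 8); Column gets 6.
- S → Player 1 plays C (best of 12, 6, 14, 13); Column gets 2.
- T → Player 1 plays A (best of 14, 9, 11, 2); Column gets 15.
Column's induced payoffs are 8, 8, 6, 2, 15, so Column commits to T. Subgame-perfect outcome: (A, T) with payoffs (14, 15).
Now find the simultaneous Nash equilibrium.
Player 1's best replies: P→C; Q→A; R→B; S→C; T→A.
Column's best replies: A→T; B→P; C→R; D→S.
The unique mutual best reply is (A, T), giving (14, 15).
Player 1 earns 14 sequentially versus 14 at the Nash outcome: unchanged.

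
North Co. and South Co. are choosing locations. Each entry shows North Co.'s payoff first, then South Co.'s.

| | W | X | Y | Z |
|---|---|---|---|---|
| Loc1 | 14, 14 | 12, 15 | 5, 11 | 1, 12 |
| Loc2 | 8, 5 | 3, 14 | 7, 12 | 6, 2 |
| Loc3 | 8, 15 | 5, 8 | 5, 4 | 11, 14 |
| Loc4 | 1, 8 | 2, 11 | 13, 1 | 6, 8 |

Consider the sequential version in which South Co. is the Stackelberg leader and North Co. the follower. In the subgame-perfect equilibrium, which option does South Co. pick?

X

Work backward from North Co.'s decision.
- W: BR = Loc1, leader payoff 14.
- X: BR = Loc1, leader payoff 15.
- Y: BR = Loc4, leader payoff 1.
- Z: BR = Loc3, leader payoff 14.
Among 14, 15, 1, 14, the best is 15 at X. Subgame-perfect outcome: (Loc1, X) with payoffs (12, 15).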